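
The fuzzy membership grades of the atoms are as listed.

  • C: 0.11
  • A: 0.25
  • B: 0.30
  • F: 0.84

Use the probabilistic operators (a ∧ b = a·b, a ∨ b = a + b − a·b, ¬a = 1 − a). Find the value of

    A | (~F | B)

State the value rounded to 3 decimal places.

0.559

~F = 1 − 0.8400 = 0.1600
~F | B = a + b − a·b on (0.1600, 0.3000) = 0.4120
A | (~F | B) = a + b − a·b on (0.2500, 0.4120) = 0.5590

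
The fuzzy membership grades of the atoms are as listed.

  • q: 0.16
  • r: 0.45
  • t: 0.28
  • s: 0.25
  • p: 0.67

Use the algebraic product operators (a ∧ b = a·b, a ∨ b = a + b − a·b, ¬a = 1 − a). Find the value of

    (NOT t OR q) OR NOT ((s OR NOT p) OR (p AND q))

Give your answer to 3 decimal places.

NOT t = 1 − 0.2800 = 0.7200
NOT t OR q = a + b − a·b on (0.7200, 0.1600) = 0.7648
NOT p = 1 − 0.6700 = 0.3300
s OR NOT p = a + b − a·b on (0.2500, 0.3300) = 0.4975
p AND q = a·b on (0.6700, 0.1600) = 0.1072
(s OR NOT p) OR (p AND q) = a + b − a·b on (0.4975, 0.1072) = 0.5514
NOT ((s OR NOT p) OR (p AND q)) = 1 − 0.5514 = 0.4486
(NOT t OR q) OR NOT ((s OR NOT p) OR (p AND q)) = a + b − a·b on (0.7648, 0.4486) = 0.8703

0.870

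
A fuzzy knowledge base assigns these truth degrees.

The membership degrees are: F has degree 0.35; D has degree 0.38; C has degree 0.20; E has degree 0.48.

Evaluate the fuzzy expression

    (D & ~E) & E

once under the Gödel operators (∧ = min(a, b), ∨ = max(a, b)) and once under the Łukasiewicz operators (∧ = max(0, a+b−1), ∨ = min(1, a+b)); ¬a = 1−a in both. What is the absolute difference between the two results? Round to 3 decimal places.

0.380

Under Gödel:
  ~E = 1 − 0.48 = 0.52
  D & ~E = min(a, b) on (0.38, 0.52) = 0.38
  (D & ~E) & E = min(a, b) on (0.38, 0.48) = 0.38
  → value = 0.3800
Under Łukasiewicz:
  ~E = 1 − 0.48 = 0.52
  D & ~E = max(0, a+b−1) on (0.38, 0.52) = 0.00
  (D & ~E) & E = max(0, a+b−1) on (0.00, 0.48) = 0.00
  → value = 0.0000
|0.3800 − 0.0000| = 0.380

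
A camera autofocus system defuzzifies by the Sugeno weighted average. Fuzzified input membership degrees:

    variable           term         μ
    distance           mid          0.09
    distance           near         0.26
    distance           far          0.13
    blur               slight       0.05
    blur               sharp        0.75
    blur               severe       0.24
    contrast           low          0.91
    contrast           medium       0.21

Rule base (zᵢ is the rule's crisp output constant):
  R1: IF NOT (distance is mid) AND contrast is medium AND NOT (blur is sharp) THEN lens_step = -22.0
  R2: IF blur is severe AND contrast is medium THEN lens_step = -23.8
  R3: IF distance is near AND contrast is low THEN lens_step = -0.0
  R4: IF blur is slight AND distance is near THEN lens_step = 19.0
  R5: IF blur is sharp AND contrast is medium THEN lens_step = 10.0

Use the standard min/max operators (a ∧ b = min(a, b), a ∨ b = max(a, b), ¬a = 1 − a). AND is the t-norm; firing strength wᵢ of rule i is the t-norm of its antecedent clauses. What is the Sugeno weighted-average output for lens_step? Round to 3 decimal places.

-6.987

R1 (z=-22.0): ¬mid=1−0.09=0.91, medium=0.21, ¬sharp=1−0.75=0.25; AND[min(a, b)] → w = 0.21
R2 (z=-23.8): severe=0.24, medium=0.21; AND[min(a, b)] → w = 0.21
R3 (z=-0.0): near=0.26, low=0.91; AND[min(a, b)] → w = 0.26
R4 (z=19.0): slight=0.05, near=0.26; AND[min(a, b)] → w = 0.05
R5 (z=10.0): sharp=0.75, medium=0.21; AND[min(a, b)] → w = 0.21
Weighted average = (0.21·-22.0 + 0.21·-23.8 + 0.26·-0.0 + 0.05·19.0 + 0.21·10.0) / (0.21 + 0.21 + 0.26 + 0.05 + 0.21)
  = -6.5680 / 0.9400 = -6.987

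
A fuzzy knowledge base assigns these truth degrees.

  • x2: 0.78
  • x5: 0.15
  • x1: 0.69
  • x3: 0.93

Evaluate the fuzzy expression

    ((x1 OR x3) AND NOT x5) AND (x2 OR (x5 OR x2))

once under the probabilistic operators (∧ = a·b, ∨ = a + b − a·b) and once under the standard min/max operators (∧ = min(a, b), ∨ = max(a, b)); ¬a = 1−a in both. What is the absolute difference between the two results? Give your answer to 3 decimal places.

0.017

Under probabilistic:
  x1 OR x3 = a + b − a·b on (0.6900, 0.9300) = 0.9783
  NOT x5 = 1 − 0.1500 = 0.8500
  (x1 OR x3) AND NOT x5 = a·b on (0.9783, 0.8500) = 0.8316
  x5 OR x2 = a + b − a·b on (0.1500, 0.7800) = 0.8130
  x2 OR (x5 OR x2) = a + b − a·b on (0.7800, 0.8130) = 0.9589
  ((x1 OR x3) AND NOT x5) AND (x2 OR (x5 OR x2)) = a·b on (0.8316, 0.9589) = 0.7973
  → value = 0.7973
Under standard min/max:
  x1 OR x3 = max(a, b) on (0.69, 0.93) = 0.93
  NOT x5 = 1 − 0.15 = 0.85
  (x1 OR x3) AND NOT x5 = min(a, b) on (0.93, 0.85) = 0.85
  x5 OR x2 = max(a, b) on (0.15, 0.78) = 0.78
  x2 OR (x5 OR x2) = max(a, b) on (0.78, 0.78) = 0.78
  ((x1 OR x3) AND NOT x5) AND (x2 OR (x5 OR x2)) = min(a, b) on (0.85, 0.78) = 0.78
  → value = 0.7800
|0.7973 − 0.7800| = 0.017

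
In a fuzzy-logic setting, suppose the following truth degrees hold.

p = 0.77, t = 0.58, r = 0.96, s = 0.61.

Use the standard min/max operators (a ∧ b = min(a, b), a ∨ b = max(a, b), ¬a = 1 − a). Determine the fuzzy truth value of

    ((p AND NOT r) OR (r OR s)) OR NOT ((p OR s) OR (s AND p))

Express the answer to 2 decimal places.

0.96

NOT r = 1 − 0.96 = 0.04
p AND NOT r = min(a, b) on (0.77, 0.04) = 0.04
r OR s = max(a, b) on (0.96, 0.61) = 0.96
(p AND NOT r) OR (r OR s) = max(a, b) on (0.04, 0.96) = 0.96
p OR s = max(a, b) on (0.77, 0.61) = 0.77
s AND p = min(a, b) on (0.61, 0.77) = 0.61
(p OR s) OR (s AND p) = max(a, b) on (0.77, 0.61) = 0.77
NOT ((p OR s) OR (s AND p)) = 1 − 0.77 = 0.23
((p AND NOT r) OR (r OR s)) OR NOT ((p OR s) OR (s AND p)) = max(a, b) on (0.96, 0.23) = 0.96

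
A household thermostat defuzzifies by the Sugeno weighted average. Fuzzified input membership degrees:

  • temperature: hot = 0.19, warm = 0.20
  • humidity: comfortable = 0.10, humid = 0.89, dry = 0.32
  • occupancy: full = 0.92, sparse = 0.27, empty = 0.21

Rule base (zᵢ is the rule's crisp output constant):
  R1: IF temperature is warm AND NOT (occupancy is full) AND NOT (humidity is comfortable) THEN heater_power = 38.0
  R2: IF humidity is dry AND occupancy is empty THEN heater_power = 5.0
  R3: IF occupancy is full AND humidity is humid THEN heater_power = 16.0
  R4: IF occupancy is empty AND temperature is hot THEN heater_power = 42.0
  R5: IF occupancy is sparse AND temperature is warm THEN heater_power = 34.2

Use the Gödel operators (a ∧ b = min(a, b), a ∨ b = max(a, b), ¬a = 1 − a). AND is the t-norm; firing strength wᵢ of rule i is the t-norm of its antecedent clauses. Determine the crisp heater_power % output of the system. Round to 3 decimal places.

21.115

R1 (z=38.0): warm=0.20, ¬full=1−0.92=0.08, ¬comfortable=1−0.10=0.90; AND[min(a, b)] → w = 0.08
R2 (z=5.0): dry=0.32, empty=0.21; AND[min(a, b)] → w = 0.21
R3 (z=16.0): full=0.92, humid=0.89; AND[min(a, b)] → w = 0.89
R4 (z=42.0): empty=0.21, hot=0.19; AND[min(a, b)] → w = 0.19
R5 (z=34.2): sparse=0.27, warm=0.20; AND[min(a, b)] → w = 0.20
Weighted average = (0.08·38.0 + 0.21·5.0 + 0.89·16.0 + 0.19·42.0 + 0.20·34.2) / (0.08 + 0.21 + 0.89 + 0.19 + 0.20)
  = 33.1500 / 1.5700 = 21.115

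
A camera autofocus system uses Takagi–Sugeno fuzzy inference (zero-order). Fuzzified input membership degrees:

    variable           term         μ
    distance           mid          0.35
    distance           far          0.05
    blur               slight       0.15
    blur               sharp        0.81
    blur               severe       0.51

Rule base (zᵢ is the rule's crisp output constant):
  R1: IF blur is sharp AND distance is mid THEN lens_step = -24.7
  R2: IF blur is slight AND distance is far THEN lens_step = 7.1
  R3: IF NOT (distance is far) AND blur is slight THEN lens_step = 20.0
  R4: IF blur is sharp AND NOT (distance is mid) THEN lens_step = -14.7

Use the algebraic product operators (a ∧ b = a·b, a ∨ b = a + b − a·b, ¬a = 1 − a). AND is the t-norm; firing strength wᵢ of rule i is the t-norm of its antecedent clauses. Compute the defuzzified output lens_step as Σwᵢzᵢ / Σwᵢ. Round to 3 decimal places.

-12.332

R1 (z=-24.7): sharp=0.81, mid=0.35; AND[a·b] → w = 0.2835
R2 (z=7.1): slight=0.15, far=0.05; AND[a·b] → w = 0.0075
R3 (z=20.0): ¬far=1−0.05=0.95, slight=0.15; AND[a·b] → w = 0.1425
R4 (z=-14.7): sharp=0.81, ¬mid=1−0.35=0.65; AND[a·b] → w = 0.5265
Weighted average = (0.2835·-24.7 + 0.0075·7.1 + 0.1425·20.0 + 0.5265·-14.7) / (0.2835 + 0.0075 + 0.1425 + 0.5265)
  = -11.8387 / 0.9600 = -12.332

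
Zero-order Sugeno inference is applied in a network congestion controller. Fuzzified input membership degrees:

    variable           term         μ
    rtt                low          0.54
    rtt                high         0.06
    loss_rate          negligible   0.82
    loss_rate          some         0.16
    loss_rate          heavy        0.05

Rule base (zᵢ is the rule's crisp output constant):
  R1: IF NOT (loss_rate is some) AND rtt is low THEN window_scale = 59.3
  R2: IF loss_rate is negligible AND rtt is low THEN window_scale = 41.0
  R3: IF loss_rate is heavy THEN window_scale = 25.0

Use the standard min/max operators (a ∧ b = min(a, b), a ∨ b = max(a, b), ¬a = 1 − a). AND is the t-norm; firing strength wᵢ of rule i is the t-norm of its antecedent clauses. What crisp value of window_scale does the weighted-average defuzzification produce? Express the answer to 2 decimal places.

R1 (z=59.3): ¬some=1−0.16=0.84, low=0.54; AND[min(a, b)] → w = 0.54
R2 (z=41.0): negligible=0.82, low=0.54; AND[min(a, b)] → w = 0.54
R3 (z=25.0): heavy=0.05 → w = 0.05
Weighted average = (0.54·59.3 + 0.54·41.0 + 0.05·25.0) / (0.54 + 0.54 + 0.05)
  = 55.4120 / 1.1300 = 49.04

49.04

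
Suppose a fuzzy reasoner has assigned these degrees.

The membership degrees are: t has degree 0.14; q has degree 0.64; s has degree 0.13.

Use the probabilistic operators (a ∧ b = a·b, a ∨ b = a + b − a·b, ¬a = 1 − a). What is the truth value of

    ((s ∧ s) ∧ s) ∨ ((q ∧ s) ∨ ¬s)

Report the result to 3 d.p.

s ∧ s = a·b on (0.1300, 0.1300) = 0.0169
(s ∧ s) ∧ s = a·b on (0.0169, 0.1300) = 0.0022
q ∧ s = a·b on (0.6400, 0.1300) = 0.0832
¬s = 1 − 0.1300 = 0.8700
(q ∧ s) ∨ ¬s = a + b − a·b on (0.0832, 0.8700) = 0.8808
((s ∧ s) ∧ s) ∨ ((q ∧ s) ∨ ¬s) = a + b − a·b on (0.0022, 0.8808) = 0.8811

0.881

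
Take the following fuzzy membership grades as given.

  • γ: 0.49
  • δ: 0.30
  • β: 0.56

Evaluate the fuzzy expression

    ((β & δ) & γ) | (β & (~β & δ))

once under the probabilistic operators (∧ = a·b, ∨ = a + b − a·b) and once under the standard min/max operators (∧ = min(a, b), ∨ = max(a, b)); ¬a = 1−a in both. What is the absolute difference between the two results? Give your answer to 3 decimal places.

0.150

Under probabilistic:
  β & δ = a·b on (0.5600, 0.3000) = 0.1680
  (β & δ) & γ = a·b on (0.1680, 0.4900) = 0.0823
  ~β = 1 − 0.5600 = 0.4400
  ~β & δ = a·b on (0.4400, 0.3000) = 0.1320
  β & (~β & δ) = a·b on (0.5600, 0.1320) = 0.0739
  ((β & δ) & γ) | (β & (~β & δ)) = a + b − a·b on (0.0823, 0.0739) = 0.1502
  → value = 0.1502
Under standard min/max:
  β & δ = min(a, b) on (0.56, 0.30) = 0.30
  (β & δ) & γ = min(a, b) on (0.30, 0.49) = 0.30
  ~β = 1 − 0.56 = 0.44
  ~β & δ = min(a, b) on (0.44, 0.30) = 0.30
  β & (~β & δ) = min(a, b) on (0.56, 0.30) = 0.30
  ((β & δ) & γ) | (β & (~β & δ)) = max(a, b) on (0.30, 0.30) = 0.30
  → value = 0.3000
|0.1502 − 0.3000| = 0.150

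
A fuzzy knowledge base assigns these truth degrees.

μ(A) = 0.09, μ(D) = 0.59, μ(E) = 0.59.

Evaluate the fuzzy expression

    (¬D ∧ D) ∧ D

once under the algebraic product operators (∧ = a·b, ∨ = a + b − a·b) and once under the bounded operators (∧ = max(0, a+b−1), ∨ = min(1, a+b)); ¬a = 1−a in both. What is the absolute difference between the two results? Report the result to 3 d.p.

Under algebraic product:
  ¬D = 1 − 0.5900 = 0.4100
  ¬D ∧ D = a·b on (0.4100, 0.5900) = 0.2419
  (¬D ∧ D) ∧ D = a·b on (0.2419, 0.5900) = 0.1427
  → value = 0.1427
Under bounded:
  ¬D = 1 − 0.59 = 0.41
  ¬D ∧ D = max(0, a+b−1) on (0.41, 0.59) = 0.00
  (¬D ∧ D) ∧ D = max(0, a+b−1) on (0.00, 0.59) = 0.00
  → value = 0.0000
|0.1427 − 0.0000| = 0.143

0.143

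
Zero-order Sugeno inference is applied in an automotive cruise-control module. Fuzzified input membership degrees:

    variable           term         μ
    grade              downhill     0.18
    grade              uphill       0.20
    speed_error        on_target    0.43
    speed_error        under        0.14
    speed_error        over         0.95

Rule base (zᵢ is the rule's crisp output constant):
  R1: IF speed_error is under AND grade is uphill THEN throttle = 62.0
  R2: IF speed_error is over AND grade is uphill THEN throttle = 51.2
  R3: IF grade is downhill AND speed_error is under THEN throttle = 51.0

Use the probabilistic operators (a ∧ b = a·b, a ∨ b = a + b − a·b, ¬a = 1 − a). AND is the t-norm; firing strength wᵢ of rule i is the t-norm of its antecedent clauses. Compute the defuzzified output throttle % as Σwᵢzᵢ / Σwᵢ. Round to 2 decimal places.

52.42

R1 (z=62.0): under=0.14, uphill=0.20; AND[a·b] → w = 0.0280
R2 (z=51.2): over=0.95, uphill=0.20; AND[a·b] → w = 0.1900
R3 (z=51.0): downhill=0.18, under=0.14; AND[a·b] → w = 0.0252
Weighted average = (0.0280·62.0 + 0.1900·51.2 + 0.0252·51.0) / (0.0280 + 0.1900 + 0.0252)
  = 12.7492 / 0.2432 = 52.42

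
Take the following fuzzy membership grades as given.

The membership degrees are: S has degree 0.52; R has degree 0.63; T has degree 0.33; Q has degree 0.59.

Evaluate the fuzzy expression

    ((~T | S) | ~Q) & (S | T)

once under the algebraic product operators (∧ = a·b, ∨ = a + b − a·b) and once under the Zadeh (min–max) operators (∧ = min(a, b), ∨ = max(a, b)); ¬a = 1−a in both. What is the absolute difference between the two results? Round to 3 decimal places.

Under algebraic product:
  ~T = 1 − 0.3300 = 0.6700
  ~T | S = a + b − a·b on (0.6700, 0.5200) = 0.8416
  ~Q = 1 − 0.5900 = 0.4100
  (~T | S) | ~Q = a + b − a·b on (0.8416, 0.4100) = 0.9065
  S | T = a + b − a·b on (0.5200, 0.3300) = 0.6784
  ((~T | S) | ~Q) & (S | T) = a·b on (0.9065, 0.6784) = 0.6150
  → value = 0.6150
Under Zadeh (min–max):
  ~T = 1 − 0.33 = 0.67
  ~T | S = max(a, b) on (0.67, 0.52) = 0.67
  ~Q = 1 − 0.59 = 0.41
  (~T | S) | ~Q = max(a, b) on (0.67, 0.41) = 0.67
  S | T = max(a, b) on (0.52, 0.33) = 0.52
  ((~T | S) | ~Q) & (S | T) = min(a, b) on (0.67, 0.52) = 0.52
  → value = 0.5200
|0.6150 − 0.5200| = 0.095

0.095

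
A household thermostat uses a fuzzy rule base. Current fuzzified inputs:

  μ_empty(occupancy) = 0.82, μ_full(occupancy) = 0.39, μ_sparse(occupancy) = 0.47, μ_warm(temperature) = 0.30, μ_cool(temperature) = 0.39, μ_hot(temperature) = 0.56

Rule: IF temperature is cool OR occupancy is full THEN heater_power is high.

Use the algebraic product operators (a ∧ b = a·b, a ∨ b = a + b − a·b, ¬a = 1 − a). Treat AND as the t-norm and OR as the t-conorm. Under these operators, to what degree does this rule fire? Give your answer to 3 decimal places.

0.628

firing strength: cool=0.39, full=0.39; OR[a + b − a·b] → w = 0.6279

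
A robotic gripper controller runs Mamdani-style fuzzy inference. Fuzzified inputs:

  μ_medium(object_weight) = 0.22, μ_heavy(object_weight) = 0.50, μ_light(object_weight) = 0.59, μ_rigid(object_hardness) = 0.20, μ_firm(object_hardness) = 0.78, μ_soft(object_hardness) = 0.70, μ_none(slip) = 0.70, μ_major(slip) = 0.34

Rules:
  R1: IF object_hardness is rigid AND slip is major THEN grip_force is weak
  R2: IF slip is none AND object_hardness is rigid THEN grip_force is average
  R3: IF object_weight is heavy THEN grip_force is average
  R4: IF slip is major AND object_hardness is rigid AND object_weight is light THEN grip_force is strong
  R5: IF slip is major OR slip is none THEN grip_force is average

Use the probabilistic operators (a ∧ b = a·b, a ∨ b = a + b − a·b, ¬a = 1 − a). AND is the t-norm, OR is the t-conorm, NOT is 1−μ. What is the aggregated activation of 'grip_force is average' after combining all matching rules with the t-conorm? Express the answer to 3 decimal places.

0.915

R1: rigid=0.20, major=0.34; AND[a·b] → w = 0.0680
R2: none=0.70, rigid=0.20; AND[a·b] → w = 0.1400
R3: heavy=0.50 → w = 0.5000
R4: major=0.34, rigid=0.20, light=0.59; AND[a·b] → w = 0.0401
R5: major=0.34, none=0.70; OR[a + b − a·b] → w = 0.8020
Rules with consequent 'average': {R2, R3, R5} → strengths 0.1400, 0.5000, 0.8020
Aggregate via t-conorm [a + b − a·b]: 0.9149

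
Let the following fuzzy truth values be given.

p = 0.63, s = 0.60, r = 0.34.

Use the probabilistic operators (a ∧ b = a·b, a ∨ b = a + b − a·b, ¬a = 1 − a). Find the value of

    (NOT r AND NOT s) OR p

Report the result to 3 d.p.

NOT r = 1 − 0.3400 = 0.6600
NOT s = 1 − 0.6000 = 0.4000
NOT r AND NOT s = a·b on (0.6600, 0.4000) = 0.2640
(NOT r AND NOT s) OR p = a + b − a·b on (0.2640, 0.6300) = 0.7277

0.728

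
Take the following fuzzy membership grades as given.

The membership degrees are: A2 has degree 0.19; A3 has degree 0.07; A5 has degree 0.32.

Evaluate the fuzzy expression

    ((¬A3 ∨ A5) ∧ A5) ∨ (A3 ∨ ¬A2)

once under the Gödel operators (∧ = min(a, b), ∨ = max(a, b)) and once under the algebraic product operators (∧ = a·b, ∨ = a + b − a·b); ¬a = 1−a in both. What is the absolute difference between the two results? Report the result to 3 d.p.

0.067

Under Gödel:
  ¬A3 = 1 − 0.07 = 0.93
  ¬A3 ∨ A5 = max(a, b) on (0.93, 0.32) = 0.93
  (¬A3 ∨ A5) ∧ A5 = min(a, b) on (0.93, 0.32) = 0.32
  ¬A2 = 1 − 0.19 = 0.81
  A3 ∨ ¬A2 = max(a, b) on (0.07, 0.81) = 0.81
  ((¬A3 ∨ A5) ∧ A5) ∨ (A3 ∨ ¬A2) = max(a, b) on (0.32, 0.81) = 0.81
  → value = 0.8100
Under algebraic product:
  ¬A3 = 1 − 0.0700 = 0.9300
  ¬A3 ∨ A5 = a + b − a·b on (0.9300, 0.3200) = 0.9524
  (¬A3 ∨ A5) ∧ A5 = a·b on (0.9524, 0.3200) = 0.3048
  ¬A2 = 1 − 0.1900 = 0.8100
  A3 ∨ ¬A2 = a + b − a·b on (0.0700, 0.8100) = 0.8233
  ((¬A3 ∨ A5) ∧ A5) ∨ (A3 ∨ ¬A2) = a + b − a·b on (0.3048, 0.8233) = 0.8772
  → value = 0.8772
|0.8100 − 0.8772| = 0.067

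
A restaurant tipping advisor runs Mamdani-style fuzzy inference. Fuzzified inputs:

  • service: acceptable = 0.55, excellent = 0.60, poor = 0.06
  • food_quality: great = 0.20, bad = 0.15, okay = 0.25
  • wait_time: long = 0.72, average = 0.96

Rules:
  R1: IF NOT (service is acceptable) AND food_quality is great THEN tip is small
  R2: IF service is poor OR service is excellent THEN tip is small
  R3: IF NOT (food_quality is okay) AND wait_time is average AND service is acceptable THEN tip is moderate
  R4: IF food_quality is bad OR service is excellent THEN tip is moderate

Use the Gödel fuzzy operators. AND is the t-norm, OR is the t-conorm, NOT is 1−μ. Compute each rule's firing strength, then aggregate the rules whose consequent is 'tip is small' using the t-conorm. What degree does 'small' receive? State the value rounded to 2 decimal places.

0.60

R1: ¬acceptable=1−0.55=0.45, great=0.20; AND[min(a, b)] → w = 0.20
R2: poor=0.06, excellent=0.60; OR[max(a, b)] → w = 0.60
R3: ¬okay=1−0.25=0.75, average=0.96, acceptable=0.55; AND[min(a, b)] → w = 0.55
R4: bad=0.15, excellent=0.60; OR[max(a, b)] → w = 0.60
Rules with consequent 'small': {R1, R2} → strengths 0.20, 0.60
Aggregate via t-conorm [max(a, b)]: 0.60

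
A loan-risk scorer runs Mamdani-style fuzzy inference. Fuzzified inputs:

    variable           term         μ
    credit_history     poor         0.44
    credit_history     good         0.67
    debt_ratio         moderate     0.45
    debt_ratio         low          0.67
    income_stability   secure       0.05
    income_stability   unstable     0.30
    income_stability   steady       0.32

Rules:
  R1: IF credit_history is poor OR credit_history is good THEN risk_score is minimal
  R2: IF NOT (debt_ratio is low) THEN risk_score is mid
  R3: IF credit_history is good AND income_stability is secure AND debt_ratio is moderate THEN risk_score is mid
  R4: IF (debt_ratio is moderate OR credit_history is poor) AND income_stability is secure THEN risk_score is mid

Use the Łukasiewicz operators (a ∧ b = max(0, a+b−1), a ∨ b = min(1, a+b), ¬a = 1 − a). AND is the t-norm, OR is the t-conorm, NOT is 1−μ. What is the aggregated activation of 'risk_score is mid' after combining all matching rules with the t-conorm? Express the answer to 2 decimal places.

0.33

R1: poor=0.44, good=0.67; OR[min(1, a+b)] → w = 1.00
R2: ¬low=1−0.67=0.33 → w = 0.33
R3: good=0.67, secure=0.05, moderate=0.45; AND[max(0, a+b−1)] → w = 0.00
R4: (moderate=0.45 OR poor=0.44) = 0.89; AND[max(0, a+b−1)] with secure=0.05 → w = 0.00
Rules with consequent 'mid': {R2, R3, R4} → strengths 0.33, 0.00, 0.00
Aggregate via t-conorm [min(1, a+b)]: 0.33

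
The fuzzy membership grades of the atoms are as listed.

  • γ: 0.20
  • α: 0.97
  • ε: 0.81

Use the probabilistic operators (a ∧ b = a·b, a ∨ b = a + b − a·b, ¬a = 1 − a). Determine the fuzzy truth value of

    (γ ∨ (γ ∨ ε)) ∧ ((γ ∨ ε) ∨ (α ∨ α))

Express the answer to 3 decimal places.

γ ∨ ε = a + b − a·b on (0.2000, 0.8100) = 0.8480
γ ∨ (γ ∨ ε) = a + b − a·b on (0.2000, 0.8480) = 0.8784
γ ∨ ε = a + b − a·b on (0.2000, 0.8100) = 0.8480
α ∨ α = a + b − a·b on (0.9700, 0.9700) = 0.9991
(γ ∨ ε) ∨ (α ∨ α) = a + b − a·b on (0.8480, 0.9991) = 0.9999
(γ ∨ (γ ∨ ε)) ∧ ((γ ∨ ε) ∨ (α ∨ α)) = a·b on (0.8784, 0.9999) = 0.8783

0.878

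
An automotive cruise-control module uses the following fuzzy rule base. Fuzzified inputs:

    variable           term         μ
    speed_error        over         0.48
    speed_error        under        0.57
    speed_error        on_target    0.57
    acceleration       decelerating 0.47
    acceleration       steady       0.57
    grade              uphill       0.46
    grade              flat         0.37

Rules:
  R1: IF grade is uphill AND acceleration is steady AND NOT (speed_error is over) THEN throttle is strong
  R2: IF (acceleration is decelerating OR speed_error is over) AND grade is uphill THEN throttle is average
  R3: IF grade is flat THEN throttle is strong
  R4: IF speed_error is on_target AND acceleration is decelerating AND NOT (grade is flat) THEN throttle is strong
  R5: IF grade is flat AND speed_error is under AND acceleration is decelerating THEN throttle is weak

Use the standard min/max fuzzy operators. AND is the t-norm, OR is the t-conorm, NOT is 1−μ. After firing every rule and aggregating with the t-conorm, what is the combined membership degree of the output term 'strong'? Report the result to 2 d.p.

0.47

R1: uphill=0.46, steady=0.57, ¬over=1−0.48=0.52; AND[min(a, b)] → w = 0.46
R2: (decelerating=0.47 OR over=0.48) = 0.48; AND[min(a, b)] with uphill=0.46 → w = 0.46
R3: flat=0.37 → w = 0.37
R4: on_target=0.57, decelerating=0.47, ¬flat=1−0.37=0.63; AND[min(a, b)] → w = 0.47
R5: flat=0.37, under=0.57, decelerating=0.47; AND[min(a, b)] → w = 0.37
Rules with consequent 'strong': {R1, R3, R4} → strengths 0.46, 0.37, 0.47
Aggregate via t-conorm [max(a, b)]: 0.47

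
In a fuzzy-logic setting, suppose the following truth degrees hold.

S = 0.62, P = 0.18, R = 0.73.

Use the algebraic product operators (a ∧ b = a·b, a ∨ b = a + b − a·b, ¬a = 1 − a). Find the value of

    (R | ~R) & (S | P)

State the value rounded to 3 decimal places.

0.553

~R = 1 − 0.7300 = 0.2700
R | ~R = a + b − a·b on (0.7300, 0.2700) = 0.8029
S | P = a + b − a·b on (0.6200, 0.1800) = 0.6884
(R | ~R) & (S | P) = a·b on (0.8029, 0.6884) = 0.5527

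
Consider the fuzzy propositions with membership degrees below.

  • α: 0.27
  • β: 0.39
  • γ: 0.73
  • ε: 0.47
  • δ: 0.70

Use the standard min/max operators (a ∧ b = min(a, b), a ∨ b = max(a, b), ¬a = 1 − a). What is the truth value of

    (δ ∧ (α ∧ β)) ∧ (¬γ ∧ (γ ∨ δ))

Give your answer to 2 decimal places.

α ∧ β = min(a, b) on (0.27, 0.39) = 0.27
δ ∧ (α ∧ β) = min(a, b) on (0.70, 0.27) = 0.27
¬γ = 1 − 0.73 = 0.27
γ ∨ δ = max(a, b) on (0.73, 0.70) = 0.73
¬γ ∧ (γ ∨ δ) = min(a, b) on (0.27, 0.73) = 0.27
(δ ∧ (α ∧ β)) ∧ (¬γ ∧ (γ ∨ δ)) = min(a, b) on (0.27, 0.27) = 0.27

0.27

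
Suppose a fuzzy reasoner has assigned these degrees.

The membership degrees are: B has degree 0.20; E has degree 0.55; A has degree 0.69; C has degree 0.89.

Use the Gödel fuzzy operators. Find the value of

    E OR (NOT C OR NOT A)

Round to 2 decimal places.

NOT C = 1 − 0.89 = 0.11
NOT A = 1 − 0.69 = 0.31
NOT C OR NOT A = max(a, b) on (0.11, 0.31) = 0.31
E OR (NOT C OR NOT A) = max(a, b) on (0.55, 0.31) = 0.55

0.55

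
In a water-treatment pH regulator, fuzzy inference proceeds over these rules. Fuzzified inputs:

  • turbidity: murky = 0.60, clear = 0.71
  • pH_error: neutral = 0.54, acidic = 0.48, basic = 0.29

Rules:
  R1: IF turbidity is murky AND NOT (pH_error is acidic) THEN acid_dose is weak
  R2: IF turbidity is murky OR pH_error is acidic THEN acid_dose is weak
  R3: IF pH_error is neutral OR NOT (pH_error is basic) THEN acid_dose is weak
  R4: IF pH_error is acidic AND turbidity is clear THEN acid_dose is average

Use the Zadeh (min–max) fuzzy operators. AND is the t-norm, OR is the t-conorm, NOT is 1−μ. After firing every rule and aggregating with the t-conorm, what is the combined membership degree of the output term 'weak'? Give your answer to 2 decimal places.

0.71

R1: murky=0.60, ¬acidic=1−0.48=0.52; AND[min(a, b)] → w = 0.52
R2: murky=0.60, acidic=0.48; OR[max(a, b)] → w = 0.60
R3: neutral=0.54, ¬basic=1−0.29=0.71; OR[max(a, b)] → w = 0.71
R4: acidic=0.48, clear=0.71; AND[min(a, b)] → w = 0.48
Rules with consequent 'weak': {R1, R2, R3} → strengths 0.52, 0.60, 0.71
Aggregate via t-conorm [max(a, b)]: 0.71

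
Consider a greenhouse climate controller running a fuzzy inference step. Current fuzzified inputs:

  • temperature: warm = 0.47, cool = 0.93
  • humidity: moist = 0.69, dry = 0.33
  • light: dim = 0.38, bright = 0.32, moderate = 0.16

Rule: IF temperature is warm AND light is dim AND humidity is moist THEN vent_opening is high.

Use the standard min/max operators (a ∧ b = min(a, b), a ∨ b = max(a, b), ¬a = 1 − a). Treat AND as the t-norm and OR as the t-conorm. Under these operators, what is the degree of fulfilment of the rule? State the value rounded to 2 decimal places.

firing strength: warm=0.47, dim=0.38, moist=0.69; AND[min(a, b)] → w = 0.38

0.38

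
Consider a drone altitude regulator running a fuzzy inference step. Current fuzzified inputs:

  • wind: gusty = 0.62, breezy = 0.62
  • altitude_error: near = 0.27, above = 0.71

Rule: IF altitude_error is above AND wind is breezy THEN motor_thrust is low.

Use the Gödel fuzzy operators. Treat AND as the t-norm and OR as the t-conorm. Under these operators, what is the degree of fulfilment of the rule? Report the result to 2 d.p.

firing strength: above=0.71, breezy=0.62; AND[min(a, b)] → w = 0.62

0.62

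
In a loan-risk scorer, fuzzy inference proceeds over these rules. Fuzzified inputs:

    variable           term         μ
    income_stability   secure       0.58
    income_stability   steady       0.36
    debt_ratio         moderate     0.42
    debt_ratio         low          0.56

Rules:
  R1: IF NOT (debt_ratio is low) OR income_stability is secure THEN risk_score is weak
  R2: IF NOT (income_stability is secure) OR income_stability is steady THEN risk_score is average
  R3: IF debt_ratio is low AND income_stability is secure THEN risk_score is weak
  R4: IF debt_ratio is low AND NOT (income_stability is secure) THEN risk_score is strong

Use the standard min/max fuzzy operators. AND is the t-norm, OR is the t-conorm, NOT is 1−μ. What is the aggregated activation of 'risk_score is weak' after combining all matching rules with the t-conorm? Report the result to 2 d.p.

R1: ¬low=1−0.56=0.44, secure=0.58; OR[max(a, b)] → w = 0.58
R2: ¬secure=1−0.58=0.42, steady=0.36; OR[max(a, b)] → w = 0.42
R3: low=0.56, secure=0.58; AND[min(a, b)] → w = 0.56
R4: low=0.56, ¬secure=1−0.58=0.42; AND[min(a, b)] → w = 0.42
Rules with consequent 'weak': {R1, R3} → strengths 0.58, 0.56
Aggregate via t-conorm [max(a, b)]: 0.58

0.58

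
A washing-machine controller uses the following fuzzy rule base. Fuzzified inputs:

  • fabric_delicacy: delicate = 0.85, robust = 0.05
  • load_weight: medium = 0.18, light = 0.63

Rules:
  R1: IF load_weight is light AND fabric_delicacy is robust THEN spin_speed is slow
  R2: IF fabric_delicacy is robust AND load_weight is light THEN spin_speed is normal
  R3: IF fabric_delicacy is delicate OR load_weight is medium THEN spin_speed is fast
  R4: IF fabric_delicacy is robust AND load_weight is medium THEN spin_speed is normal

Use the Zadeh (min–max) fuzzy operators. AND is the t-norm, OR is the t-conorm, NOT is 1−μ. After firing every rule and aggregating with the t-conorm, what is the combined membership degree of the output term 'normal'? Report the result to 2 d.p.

0.05

R1: light=0.63, robust=0.05; AND[min(a, b)] → w = 0.05
R2: robust=0.05, light=0.63; AND[min(a, b)] → w = 0.05
R3: delicate=0.85, medium=0.18; OR[max(a, b)] → w = 0.85
R4: robust=0.05, medium=0.18; AND[min(a, b)] → w = 0.05
Rules with consequent 'normal': {R2, R4} → strengths 0.05, 0.05
Aggregate via t-conorm [max(a, b)]: 0.05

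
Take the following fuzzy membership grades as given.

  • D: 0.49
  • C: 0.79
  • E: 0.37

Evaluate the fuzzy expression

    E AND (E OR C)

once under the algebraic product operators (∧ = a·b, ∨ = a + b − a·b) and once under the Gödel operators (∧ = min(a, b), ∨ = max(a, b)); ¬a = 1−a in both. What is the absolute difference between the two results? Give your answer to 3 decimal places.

Under algebraic product:
  E OR C = a + b − a·b on (0.3700, 0.7900) = 0.8677
  E AND (E OR C) = a·b on (0.3700, 0.8677) = 0.3210
  → value = 0.3210
Under Gödel:
  E OR C = max(a, b) on (0.37, 0.79) = 0.79
  E AND (E OR C) = min(a, b) on (0.37, 0.79) = 0.37
  → value = 0.3700
|0.3210 − 0.3700| = 0.049

0.049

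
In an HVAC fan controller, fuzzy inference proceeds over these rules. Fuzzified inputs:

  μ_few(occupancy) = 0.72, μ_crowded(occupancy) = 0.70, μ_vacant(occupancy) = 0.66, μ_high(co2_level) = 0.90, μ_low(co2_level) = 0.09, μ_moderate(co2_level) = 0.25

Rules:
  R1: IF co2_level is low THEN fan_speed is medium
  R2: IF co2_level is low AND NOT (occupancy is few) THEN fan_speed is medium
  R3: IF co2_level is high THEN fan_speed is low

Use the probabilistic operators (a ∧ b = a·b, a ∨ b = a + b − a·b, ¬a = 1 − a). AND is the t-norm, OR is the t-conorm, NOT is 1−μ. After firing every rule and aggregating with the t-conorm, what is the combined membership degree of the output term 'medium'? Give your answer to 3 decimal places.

0.113

R1: low=0.09 → w = 0.0900
R2: low=0.09, ¬few=1−0.72=0.28; AND[a·b] → w = 0.0252
R3: high=0.90 → w = 0.9000
Rules with consequent 'medium': {R1, R2} → strengths 0.0900, 0.0252
Aggregate via t-conorm [a + b − a·b]: 0.1129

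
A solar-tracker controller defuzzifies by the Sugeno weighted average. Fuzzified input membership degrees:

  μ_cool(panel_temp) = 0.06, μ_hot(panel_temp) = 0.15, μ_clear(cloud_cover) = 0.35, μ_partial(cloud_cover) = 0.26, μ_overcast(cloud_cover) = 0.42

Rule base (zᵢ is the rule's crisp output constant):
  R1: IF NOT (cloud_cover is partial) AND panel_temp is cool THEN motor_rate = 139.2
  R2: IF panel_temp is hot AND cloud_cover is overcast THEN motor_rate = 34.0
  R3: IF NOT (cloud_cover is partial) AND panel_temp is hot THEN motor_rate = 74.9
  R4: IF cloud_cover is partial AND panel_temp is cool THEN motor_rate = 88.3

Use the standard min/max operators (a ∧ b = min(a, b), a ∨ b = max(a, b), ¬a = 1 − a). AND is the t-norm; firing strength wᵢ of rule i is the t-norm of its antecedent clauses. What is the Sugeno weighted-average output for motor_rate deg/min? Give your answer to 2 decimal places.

71.39

R1 (z=139.2): ¬partial=1−0.26=0.74, cool=0.06; AND[min(a, b)] → w = 0.06
R2 (z=34.0): hot=0.15, overcast=0.42; AND[min(a, b)] → w = 0.15
R3 (z=74.9): ¬partial=1−0.26=0.74, hot=0.15; AND[min(a, b)] → w = 0.15
R4 (z=88.3): partial=0.26, cool=0.06; AND[min(a, b)] → w = 0.06
Weighted average = (0.06·139.2 + 0.15·34.0 + 0.15·74.9 + 0.06·88.3) / (0.06 + 0.15 + 0.15 + 0.06)
  = 29.9850 / 0.4200 = 71.39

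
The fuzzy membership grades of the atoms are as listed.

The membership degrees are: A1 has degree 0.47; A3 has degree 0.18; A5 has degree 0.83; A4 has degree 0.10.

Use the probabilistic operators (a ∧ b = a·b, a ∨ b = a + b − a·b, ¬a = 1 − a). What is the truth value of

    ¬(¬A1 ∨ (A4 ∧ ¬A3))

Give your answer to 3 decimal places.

0.431

¬A1 = 1 − 0.4700 = 0.5300
¬A3 = 1 − 0.1800 = 0.8200
A4 ∧ ¬A3 = a·b on (0.1000, 0.8200) = 0.0820
¬A1 ∨ (A4 ∧ ¬A3) = a + b − a·b on (0.5300, 0.0820) = 0.5685
¬(¬A1 ∨ (A4 ∧ ¬A3)) = 1 − 0.5685 = 0.4315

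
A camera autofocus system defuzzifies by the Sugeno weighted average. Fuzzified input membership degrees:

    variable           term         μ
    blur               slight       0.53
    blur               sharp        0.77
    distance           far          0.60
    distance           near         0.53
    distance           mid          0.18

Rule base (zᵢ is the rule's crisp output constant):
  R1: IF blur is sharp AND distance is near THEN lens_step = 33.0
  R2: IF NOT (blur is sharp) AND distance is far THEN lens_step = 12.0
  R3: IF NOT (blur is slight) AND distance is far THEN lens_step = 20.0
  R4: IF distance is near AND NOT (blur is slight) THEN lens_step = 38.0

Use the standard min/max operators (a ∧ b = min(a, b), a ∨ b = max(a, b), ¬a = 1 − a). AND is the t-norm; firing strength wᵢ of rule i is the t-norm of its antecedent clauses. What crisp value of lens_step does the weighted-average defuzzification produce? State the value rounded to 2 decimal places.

R1 (z=33.0): sharp=0.77, near=0.53; AND[min(a, b)] → w = 0.53
R2 (z=12.0): ¬sharp=1−0.77=0.23, far=0.60; AND[min(a, b)] → w = 0.23
R3 (z=20.0): ¬slight=1−0.53=0.47, far=0.60; AND[min(a, b)] → w = 0.47
R4 (z=38.0): near=0.53, ¬slight=1−0.53=0.47; AND[min(a, b)] → w = 0.47
Weighted average = (0.53·33.0 + 0.23·12.0 + 0.47·20.0 + 0.47·38.0) / (0.53 + 0.23 + 0.47 + 0.47)
  = 47.5100 / 1.7000 = 27.95

27.95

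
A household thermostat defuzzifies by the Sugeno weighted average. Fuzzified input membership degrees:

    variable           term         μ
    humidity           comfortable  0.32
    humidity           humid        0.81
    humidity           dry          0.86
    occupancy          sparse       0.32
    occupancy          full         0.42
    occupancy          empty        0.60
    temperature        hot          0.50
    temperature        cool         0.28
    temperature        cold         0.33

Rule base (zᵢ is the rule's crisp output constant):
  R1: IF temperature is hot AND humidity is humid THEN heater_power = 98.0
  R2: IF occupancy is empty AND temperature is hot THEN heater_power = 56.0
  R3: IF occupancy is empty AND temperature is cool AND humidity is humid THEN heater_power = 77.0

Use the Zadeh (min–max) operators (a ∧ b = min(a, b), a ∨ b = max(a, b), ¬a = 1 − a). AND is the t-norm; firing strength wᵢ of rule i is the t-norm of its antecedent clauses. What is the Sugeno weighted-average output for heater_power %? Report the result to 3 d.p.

77.000

R1 (z=98.0): hot=0.50, humid=0.81; AND[min(a, b)] → w = 0.50
R2 (z=56.0): empty=0.60, hot=0.50; AND[min(a, b)] → w = 0.50
R3 (z=77.0): empty=0.60, cool=0.28, humid=0.81; AND[min(a, b)] → w = 0.28
Weighted average = (0.50·98.0 + 0.50·56.0 + 0.28·77.0) / (0.50 + 0.50 + 0.28)
  = 98.5600 / 1.2800 = 77.000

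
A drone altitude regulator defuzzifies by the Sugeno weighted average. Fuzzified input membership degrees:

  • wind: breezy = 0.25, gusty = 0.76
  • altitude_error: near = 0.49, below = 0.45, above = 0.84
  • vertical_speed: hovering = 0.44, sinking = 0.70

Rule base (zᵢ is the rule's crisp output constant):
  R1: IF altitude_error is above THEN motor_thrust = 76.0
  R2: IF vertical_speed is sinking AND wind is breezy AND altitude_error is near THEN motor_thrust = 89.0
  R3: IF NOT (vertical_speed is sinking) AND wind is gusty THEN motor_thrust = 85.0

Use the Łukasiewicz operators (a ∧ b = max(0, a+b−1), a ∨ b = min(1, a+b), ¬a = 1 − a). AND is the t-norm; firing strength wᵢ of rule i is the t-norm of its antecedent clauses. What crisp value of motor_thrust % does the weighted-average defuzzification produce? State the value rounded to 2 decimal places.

R1 (z=76.0): above=0.84 → w = 0.84
R2 (z=89.0): sinking=0.70, breezy=0.25, near=0.49; AND[max(0, a+b−1)] → w = 0.00
R3 (z=85.0): ¬sinking=1−0.70=0.30, gusty=0.76; AND[max(0, a+b−1)] → w = 0.06
Weighted average = (0.84·76.0 + 0.00·89.0 + 0.06·85.0) / (0.84 + 0.00 + 0.06)
  = 68.9400 / 0.9000 = 76.60

76.60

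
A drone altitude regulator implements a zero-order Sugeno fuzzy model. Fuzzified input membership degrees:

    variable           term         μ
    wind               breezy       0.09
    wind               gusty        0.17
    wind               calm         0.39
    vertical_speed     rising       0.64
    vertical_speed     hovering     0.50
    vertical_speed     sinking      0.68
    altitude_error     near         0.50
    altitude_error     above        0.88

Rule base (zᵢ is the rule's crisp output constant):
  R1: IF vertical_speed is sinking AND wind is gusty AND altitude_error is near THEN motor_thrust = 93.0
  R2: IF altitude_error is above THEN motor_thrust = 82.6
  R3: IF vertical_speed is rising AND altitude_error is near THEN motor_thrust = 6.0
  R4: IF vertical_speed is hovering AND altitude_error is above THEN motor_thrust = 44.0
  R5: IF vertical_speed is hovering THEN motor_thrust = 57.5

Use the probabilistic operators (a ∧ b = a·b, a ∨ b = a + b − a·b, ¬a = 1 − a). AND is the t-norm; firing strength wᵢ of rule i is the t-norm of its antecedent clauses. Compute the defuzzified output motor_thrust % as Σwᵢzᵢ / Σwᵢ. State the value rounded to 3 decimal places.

R1 (z=93.0): sinking=0.68, gusty=0.17, near=0.50; AND[a·b] → w = 0.0578
R2 (z=82.6): above=0.88 → w = 0.8800
R3 (z=6.0): rising=0.64, near=0.50; AND[a·b] → w = 0.3200
R4 (z=44.0): hovering=0.50, above=0.88; AND[a·b] → w = 0.4400
R5 (z=57.5): hovering=0.50 → w = 0.5000
Weighted average = (0.0578·93.0 + 0.8800·82.6 + 0.3200·6.0 + 0.4400·44.0 + 0.5000·57.5) / (0.0578 + 0.8800 + 0.3200 + 0.4400 + 0.5000)
  = 128.0934 / 2.1978 = 58.283

58.283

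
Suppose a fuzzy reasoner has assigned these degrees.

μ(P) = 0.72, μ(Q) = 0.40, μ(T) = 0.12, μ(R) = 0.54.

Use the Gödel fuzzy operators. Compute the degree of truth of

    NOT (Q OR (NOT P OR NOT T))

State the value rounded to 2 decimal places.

0.12

NOT P = 1 − 0.72 = 0.28
NOT T = 1 − 0.12 = 0.88
NOT P OR NOT T = max(a, b) on (0.28, 0.88) = 0.88
Q OR (NOT P OR NOT T) = max(a, b) on (0.40, 0.88) = 0.88
NOT (Q OR (NOT P OR NOT T)) = 1 − 0.88 = 0.12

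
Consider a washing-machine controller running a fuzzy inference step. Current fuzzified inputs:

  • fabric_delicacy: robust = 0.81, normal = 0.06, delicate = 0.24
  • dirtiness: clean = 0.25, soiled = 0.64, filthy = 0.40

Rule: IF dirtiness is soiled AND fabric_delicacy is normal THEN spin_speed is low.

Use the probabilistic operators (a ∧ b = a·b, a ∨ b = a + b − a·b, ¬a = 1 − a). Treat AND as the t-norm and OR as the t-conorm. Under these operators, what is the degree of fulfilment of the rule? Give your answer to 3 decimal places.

0.038

firing strength: soiled=0.64, normal=0.06; AND[a·b] → w = 0.0384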